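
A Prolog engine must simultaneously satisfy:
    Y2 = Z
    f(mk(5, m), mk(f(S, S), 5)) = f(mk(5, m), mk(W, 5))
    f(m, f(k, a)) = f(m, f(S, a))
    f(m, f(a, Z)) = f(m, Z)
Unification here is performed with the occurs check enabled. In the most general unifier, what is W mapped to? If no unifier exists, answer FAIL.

FAIL

Bind Y2 := Z; no other remaining equation mentions Y2.
Decompose f/2: mk(5, m) = mk(5, m),  mk(f(S, S), 5) = mk(W, 5).
Delete trivial equation mk(5, m) = mk(5, m).
Decompose mk/2: f(S, S) = W,  5 = 5.
Bind W := f(S, S); no other remaining equation mentions W.
Delete trivial equation 5 = 5.
Decompose f/2: m = m,  f(k, a) = f(S, a).
Delete trivial equation m = m.
Decompose f/2: k = S,  a = a.
Bind S := k; no other remaining equation mentions S. Substituting into the earlier binding gives W := f(k, k).
Delete trivial equation a = a.
Decompose f/2: m = m,  f(a, Z) = Z.
Delete trivial equation m = m.
Occurs check fails: Z occurs in f(a, Z); the equation Z = f(a, Z) has no finite solution.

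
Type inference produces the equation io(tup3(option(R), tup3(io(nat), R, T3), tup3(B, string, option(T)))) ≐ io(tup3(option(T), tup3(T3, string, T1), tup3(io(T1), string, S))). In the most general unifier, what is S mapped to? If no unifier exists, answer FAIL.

Decompose io/1: tup3(option(R), tup3(io(nat), R, T3), tup3(B, string, option(T))) ≐ tup3(option(T), tup3(T3, string, T1), tup3(io(T1), string, S)).
Decompose tup3/3: option(R) ≐ option(T),  tup3(io(nat), R, T3) ≐ tup3(T3, string, T1),  tup3(B, string, option(T)) ≐ tup3(io(T1), string, S).
Decompose option/1: R ≐ T.
Bind R := T; substituting into the one remaining equation that mentions R gives: tup3(io(nat), T, T3) ≐ tup3(T3, string, T1).
Decompose tup3/3: io(nat) ≐ T3,  T ≐ string,  T3 ≐ T1.
Bind T3 := io(nat); substituting into the one remaining equation that mentions T3 gives: io(nat) ≐ T1.
Bind T := string; substituting into the one remaining equation that mentions T gives: tup3(B, string, option(string)) ≐ tup3(io(T1), string, S). Substituting into the earlier binding gives R := string.
Bind T1 := io(nat); substituting into the remaining equation gives: tup3(B, string, option(string)) ≐ tup3(io(io(nat)), string, S).
Decompose tup3/3: B ≐ io(io(nat)),  string ≐ string,  option(string) ≐ S.
Bind B := io(io(nat)); no other remaining equation mentions B.
Delete trivial equation string ≐ string.
Bind S := option(string).
MGU = { R ↦ string, T3 ↦ io(nat), T ↦ string, T1 ↦ io(nat), B ↦ io(io(nat)), S ↦ option(string) }, so S ↦ option(string).

option(string)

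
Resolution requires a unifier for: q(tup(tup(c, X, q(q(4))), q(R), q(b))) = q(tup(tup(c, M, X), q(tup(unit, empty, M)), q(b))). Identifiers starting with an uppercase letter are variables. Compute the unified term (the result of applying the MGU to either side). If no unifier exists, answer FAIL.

Decompose q/1: tup(tup(c, X, q(q(4))), q(R), q(b)) = tup(tup(c, M, X), q(tup(unit, empty, M)), q(b)).
Decompose tup/3: tup(c, X, q(q(4))) = tup(c, M, X),  q(R) = q(tup(unit, empty, M)),  q(b) = q(b).
Decompose tup/3: c = c,  X = M,  q(q(4)) = X.
Delete trivial equation c = c.
Bind X := M; substituting into the one remaining equation that mentions X gives: q(q(4)) = M.
Bind M := q(q(4)); substituting into the one remaining equation that mentions M gives: q(R) = q(tup(unit, empty, q(q(4)))). Substituting into the earlier binding gives X := q(q(4)).
Decompose q/1: R = tup(unit, empty, q(q(4))).
Bind R := tup(unit, empty, q(q(4))); no other remaining equation mentions R.
Delete trivial equation q(b) = q(b).
Applying the MGU to either side gives q(tup(tup(c, q(q(4)), q(q(4))), q(tup(unit, empty, q(q(4)))), q(b))).

q(tup(tup(c, q(q(4)), q(q(4))), q(tup(unit, empty, q(q(4)))), q(b)))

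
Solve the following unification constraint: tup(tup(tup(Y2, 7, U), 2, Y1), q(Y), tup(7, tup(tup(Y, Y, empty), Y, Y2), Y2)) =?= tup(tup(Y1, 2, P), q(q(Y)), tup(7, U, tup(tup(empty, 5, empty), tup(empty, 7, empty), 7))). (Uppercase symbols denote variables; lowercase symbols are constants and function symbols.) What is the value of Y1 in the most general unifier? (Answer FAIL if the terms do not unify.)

Decompose tup/3: tup(tup(Y2, 7, U), 2, Y1) =?= tup(Y1, 2, P),  q(Y) =?= q(q(Y)),  tup(7, tup(tup(Y, Y, empty), Y, Y2), Y2) =?= tup(7, U, tup(tup(empty, 5, empty), tup(empty, 7, empty), 7)).
Decompose tup/3: tup(Y2, 7, U) =?= Y1,  2 =?= 2,  Y1 =?= P.
Bind Y1 := tup(Y2, 7, U); substituting into the one remaining equation that mentions Y1 gives: tup(Y2, 7, U) =?= P.
Delete trivial equation 2 =?= 2.
Bind P := tup(Y2, 7, U); no other remaining equation mentions P.
Decompose q/1: Y =?= q(Y).
Occurs check fails: Y occurs in q(Y); the equation Y =?= q(Y) has no finite solution.

FAIL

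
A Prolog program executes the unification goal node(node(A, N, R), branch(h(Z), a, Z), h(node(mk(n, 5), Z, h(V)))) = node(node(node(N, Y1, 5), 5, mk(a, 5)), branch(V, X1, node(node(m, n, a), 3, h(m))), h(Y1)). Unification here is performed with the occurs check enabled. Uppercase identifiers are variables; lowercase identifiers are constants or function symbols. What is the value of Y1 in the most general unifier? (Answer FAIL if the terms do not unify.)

Decompose node/3: node(A, N, R) = node(node(N, Y1, 5), 5, mk(a, 5)),  branch(h(Z), a, Z) = branch(V, X1, node(node(m, n, a), 3, h(m))),  h(node(mk(n, 5), Z, h(V))) = h(Y1).
Decompose node/3: A = node(N, Y1, 5),  N = 5,  R = mk(a, 5).
Bind A := node(N, Y1, 5); no other remaining equation mentions A.
Bind N := 5; no other remaining equation mentions N. Substituting into the earlier binding gives A := node(5, Y1, 5).
Bind R := mk(a, 5); no other remaining equation mentions R.
Decompose branch/3: h(Z) = V,  a = X1,  Z = node(node(m, n, a), 3, h(m)).
Bind V := h(Z); substituting into the one remaining equation that mentions V gives: h(node(mk(n, 5), Z, h(h(Z)))) = h(Y1).
Bind X1 := a; no other remaining equation mentions X1.
Bind Z := node(node(m, n, a), 3, h(m)); substituting into the remaining equation gives: h(node(mk(n, 5), node(node(m, n, a), 3, h(m)), h(h(node(node(m, n, a), 3, h(m)))))) = h(Y1). Substituting into the earlier binding gives V := h(node(node(m, n, a), 3, h(m))).
Decompose h/1: node(mk(n, 5), node(node(m, n, a), 3, h(m)), h(h(node(node(m, n, a), 3, h(m))))) = Y1.
Bind Y1 := node(mk(n, 5), node(node(m, n, a), 3, h(m)), h(h(node(node(m, n, a), 3, h(m))))). Substituting into the earlier binding gives A := node(5, node(mk(n, 5), node(node(m, n, a), 3, h(m)), h(h(node(node(m, n, a), 3, h(m))))), 5).
MGU = { A = node(5, node(mk(n, 5), node(node(m, n, a), 3, h(m)), h(h(node(node(m, n, a), 3, h(m))))), 5), N = 5, R = mk(a, 5), V = h(node(node(m, n, a), 3, h(m))), X1 = a, Z = node(node(m, n, a), 3, h(m)), Y1 = node(mk(n, 5), node(node(m, n, a), 3, h(m)), h(h(node(node(m, n, a), 3, h(m))))) }, so Y1 = node(mk(n, 5), node(node(m, n, a), 3, h(m)), h(h(node(node(m, n, a), 3, h(m))))).

node(mk(n, 5), node(node(m, n, a), 3, h(m)), h(h(node(node(m, n, a), 3, h(m)))))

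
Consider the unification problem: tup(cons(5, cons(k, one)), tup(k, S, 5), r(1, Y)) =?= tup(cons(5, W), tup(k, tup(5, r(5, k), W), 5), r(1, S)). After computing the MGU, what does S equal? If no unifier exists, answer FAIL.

Decompose tup/3: cons(5, cons(k, one)) =?= cons(5, W),  tup(k, S, 5) =?= tup(k, tup(5, r(5, k), W), 5),  r(1, Y) =?= r(1, S).
Decompose cons/2: 5 =?= 5,  cons(k, one) =?= W.
Delete trivial equation 5 =?= 5.
Bind W := cons(k, one); substituting into the one remaining equation that mentions W gives: tup(k, S, 5) =?= tup(k, tup(5, r(5, k), cons(k, one)), 5).
Decompose tup/3: k =?= k,  S =?= tup(5, r(5, k), cons(k, one)),  5 =?= 5.
Delete trivial equation k =?= k.
Bind S := tup(5, r(5, k), cons(k, one)); substituting into the one remaining equation that mentions S gives: r(1, Y) =?= r(1, tup(5, r(5, k), cons(k, one))).
Delete trivial equation 5 =?= 5.
Decompose r/2: 1 =?= 1,  Y =?= tup(5, r(5, k), cons(k, one)).
Delete trivial equation 1 =?= 1.
Bind Y := tup(5, r(5, k), cons(k, one)).
MGU = { W -> cons(k, one), S -> tup(5, r(5, k), cons(k, one)), Y -> tup(5, r(5, k), cons(k, one)) }, so S -> tup(5, r(5, k), cons(k, one)).

tup(5, r(5, k), cons(k, one))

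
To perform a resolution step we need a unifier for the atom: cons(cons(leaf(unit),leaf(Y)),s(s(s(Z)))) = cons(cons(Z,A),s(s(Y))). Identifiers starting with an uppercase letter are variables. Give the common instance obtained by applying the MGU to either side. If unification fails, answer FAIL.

Decompose cons/2: cons(leaf(unit),leaf(Y)) = cons(Z,A),  s(s(s(Z))) = s(s(Y)).
Decompose cons/2: leaf(unit) = Z,  leaf(Y) = A.
Bind Z := leaf(unit); substituting into the one remaining equation that mentions Z gives: s(s(s(leaf(unit)))) = s(s(Y)).
Bind A := leaf(Y); no other remaining equation mentions A.
Decompose s/1: s(s(leaf(unit))) = s(Y).
Decompose s/1: s(leaf(unit)) = Y.
Bind Y := s(leaf(unit)). Substituting into the earlier binding gives A := leaf(s(leaf(unit))).
Applying the MGU to either side gives cons(cons(leaf(unit),leaf(s(leaf(unit)))),s(s(s(leaf(unit))))).

cons(cons(leaf(unit),leaf(s(leaf(unit)))),s(s(s(leaf(unit)))))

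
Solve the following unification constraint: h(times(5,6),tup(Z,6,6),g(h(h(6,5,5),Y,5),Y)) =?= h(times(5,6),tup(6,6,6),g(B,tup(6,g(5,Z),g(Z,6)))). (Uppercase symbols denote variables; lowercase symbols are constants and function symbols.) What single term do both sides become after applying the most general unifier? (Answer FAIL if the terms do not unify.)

Decompose h/3: times(5,6) =?= times(5,6),  tup(Z,6,6) =?= tup(6,6,6),  g(h(h(6,5,5),Y,5),Y) =?= g(B,tup(6,g(5,Z),g(Z,6))).
Delete trivial equation times(5,6) =?= times(5,6).
Decompose tup/3: Z =?= 6,  6 =?= 6,  6 =?= 6.
Bind Z := 6; substituting into the one remaining equation that mentions Z gives: g(h(h(6,5,5),Y,5),Y) =?= g(B,tup(6,g(5,6),g(6,6))).
Delete trivial equation 6 =?= 6.
Delete trivial equation 6 =?= 6.
Decompose g/2: h(h(6,5,5),Y,5) =?= B,  Y =?= tup(6,g(5,6),g(6,6)).
Bind B := h(h(6,5,5),Y,5); no other remaining equation mentions B.
Bind Y := tup(6,g(5,6),g(6,6)). Substituting into the earlier binding gives B := h(h(6,5,5),tup(6,g(5,6),g(6,6)),5).
Applying the MGU to either side gives h(times(5,6),tup(6,6,6),g(h(h(6,5,5),tup(6,g(5,6),g(6,6)),5),tup(6,g(5,6),g(6,6)))).

h(times(5,6),tup(6,6,6),g(h(h(6,5,5),tup(6,g(5,6),g(6,6)),5),tup(6,g(5,6),g(6,6))))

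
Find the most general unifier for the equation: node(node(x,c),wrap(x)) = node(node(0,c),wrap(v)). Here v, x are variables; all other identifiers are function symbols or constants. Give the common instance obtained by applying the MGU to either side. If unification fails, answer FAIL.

Decompose node/2: node(x,c) = node(0,c),  wrap(x) = wrap(v).
Decompose node/2: x = 0,  c = c.
Bind x := 0; substituting into the one remaining equation that mentions x gives: wrap(0) = wrap(v).
Delete trivial equation c = c.
Decompose wrap/1: 0 = v.
Bind v := 0.
Applying the MGU to either side gives node(node(0,c),wrap(0)).

node(node(0,c),wrap(0))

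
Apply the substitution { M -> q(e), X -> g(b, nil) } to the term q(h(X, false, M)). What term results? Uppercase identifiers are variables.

q(h(g(b, nil), false, q(e)))

Replace each occurrence of M with q(e).
Replace each occurrence of X with g(b, nil).
Result: q(h(g(b, nil), false, q(e))).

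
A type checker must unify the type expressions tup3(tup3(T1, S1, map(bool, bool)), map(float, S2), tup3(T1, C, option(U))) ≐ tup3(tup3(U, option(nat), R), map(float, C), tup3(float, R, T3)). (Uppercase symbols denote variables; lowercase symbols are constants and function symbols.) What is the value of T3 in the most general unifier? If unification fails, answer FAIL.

option(float)

Decompose tup3/3: tup3(T1, S1, map(bool, bool)) ≐ tup3(U, option(nat), R),  map(float, S2) ≐ map(float, C),  tup3(T1, C, option(U)) ≐ tup3(float, R, T3).
Decompose tup3/3: T1 ≐ U,  S1 ≐ option(nat),  map(bool, bool) ≐ R.
Bind T1 := U; substituting into the one remaining equation that mentions T1 gives: tup3(U, C, option(U)) ≐ tup3(float, R, T3).
Bind S1 := option(nat); no other remaining equation mentions S1.
Bind R := map(bool, bool); substituting into the one remaining equation that mentions R gives: tup3(U, C, option(U)) ≐ tup3(float, map(bool, bool), T3).
Decompose map/2: float ≐ float,  S2 ≐ C.
Delete trivial equation float ≐ float.
Bind S2 := C; no other remaining equation mentions S2.
Decompose tup3/3: U ≐ float,  C ≐ map(bool, bool),  option(U) ≐ T3.
Bind U := float; substituting into the one remaining equation that mentions U gives: option(float) ≐ T3. Substituting into the earlier binding gives T1 := float.
Bind C := map(bool, bool); no other remaining equation mentions C. Substituting into the earlier binding gives S2 := map(bool, bool).
Bind T3 := option(float).
MGU = { T1 ↦ float, S1 ↦ option(nat), R ↦ map(bool, bool), S2 ↦ map(bool, bool), U ↦ float, C ↦ map(bool, bool), T3 ↦ option(float) }, so T3 ↦ option(float).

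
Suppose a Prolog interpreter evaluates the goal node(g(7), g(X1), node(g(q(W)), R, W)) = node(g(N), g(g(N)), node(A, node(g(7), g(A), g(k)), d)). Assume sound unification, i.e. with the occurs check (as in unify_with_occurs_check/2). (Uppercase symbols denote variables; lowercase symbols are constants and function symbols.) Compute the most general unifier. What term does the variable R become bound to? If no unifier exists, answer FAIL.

Decompose node/3: g(7) = g(N),  g(X1) = g(g(N)),  node(g(q(W)), R, W) = node(A, node(g(7), g(A), g(k)), d).
Decompose g/1: 7 = N.
Bind N := 7; substituting into the one remaining equation that mentions N gives: g(X1) = g(g(7)).
Decompose g/1: X1 = g(7).
Bind X1 := g(7); no other remaining equation mentions X1.
Decompose node/3: g(q(W)) = A,  R = node(g(7), g(A), g(k)),  W = d.
Bind A := g(q(W)); substituting into the one remaining equation that mentions A gives: R = node(g(7), g(g(q(W))), g(k)).
Bind R := node(g(7), g(g(q(W))), g(k)); no other remaining equation mentions R.
Bind W := d. Substituting into the earlier bindings gives A := g(q(d)), R := node(g(7), g(g(q(d))), g(k)).
MGU = { N = 7, X1 = g(7), A = g(q(d)), R = node(g(7), g(g(q(d))), g(k)), W = d }, so R = node(g(7), g(g(q(d))), g(k)).

node(g(7), g(g(q(d))), g(k))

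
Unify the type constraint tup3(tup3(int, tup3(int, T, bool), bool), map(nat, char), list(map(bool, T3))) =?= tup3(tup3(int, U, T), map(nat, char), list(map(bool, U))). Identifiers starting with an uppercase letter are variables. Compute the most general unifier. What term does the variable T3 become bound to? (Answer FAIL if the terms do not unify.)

Decompose tup3/3: tup3(int, tup3(int, T, bool), bool) =?= tup3(int, U, T),  map(nat, char) =?= map(nat, char),  list(map(bool, T3)) =?= list(map(bool, U)).
Decompose tup3/3: int =?= int,  tup3(int, T, bool) =?= U,  bool =?= T.
Delete trivial equation int =?= int.
Bind U := tup3(int, T, bool); substituting into the one remaining equation that mentions U gives: list(map(bool, T3)) =?= list(map(bool, tup3(int, T, bool))).
Bind T := bool; substituting into the one remaining equation that mentions T gives: list(map(bool, T3)) =?= list(map(bool, tup3(int, bool, bool))). Substituting into the earlier binding gives U := tup3(int, bool, bool).
Delete trivial equation map(nat, char) =?= map(nat, char).
Decompose list/1: map(bool, T3) =?= map(bool, tup3(int, bool, bool)).
Decompose map/2: bool =?= bool,  T3 =?= tup3(int, bool, bool).
Delete trivial equation bool =?= bool.
Bind T3 := tup3(int, bool, bool).
MGU = { U := tup3(int, bool, bool), T := bool, T3 := tup3(int, bool, bool) }, so T3 := tup3(int, bool, bool).

tup3(int, bool, bool)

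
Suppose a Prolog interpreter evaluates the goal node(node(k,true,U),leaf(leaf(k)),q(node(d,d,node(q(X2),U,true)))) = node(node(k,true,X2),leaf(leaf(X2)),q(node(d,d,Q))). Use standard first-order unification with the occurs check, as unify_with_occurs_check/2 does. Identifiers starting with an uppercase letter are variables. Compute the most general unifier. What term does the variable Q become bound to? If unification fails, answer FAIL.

node(q(k),k,true)

Decompose node/3: node(k,true,U) = node(k,true,X2),  leaf(leaf(k)) = leaf(leaf(X2)),  q(node(d,d,node(q(X2),U,true))) = q(node(d,d,Q)).
Decompose node/3: k = k,  true = true,  U = X2.
Delete trivial equation k = k.
Delete trivial equation true = true.
Bind U := X2; substituting into the one remaining equation that mentions U gives: q(node(d,d,node(q(X2),X2,true))) = q(node(d,d,Q)).
Decompose leaf/1: leaf(k) = leaf(X2).
Decompose leaf/1: k = X2.
Bind X2 := k; substituting into the remaining equation gives: q(node(d,d,node(q(k),k,true))) = q(node(d,d,Q)). Substituting into the earlier binding gives U := k.
Decompose q/1: node(d,d,node(q(k),k,true)) = node(d,d,Q).
Decompose node/3: d = d,  d = d,  node(q(k),k,true) = Q.
Delete trivial equation d = d.
Delete trivial equation d = d.
Bind Q := node(q(k),k,true).
MGU = { U -> k, X2 -> k, Q -> node(q(k),k,true) }, so Q -> node(q(k),k,true).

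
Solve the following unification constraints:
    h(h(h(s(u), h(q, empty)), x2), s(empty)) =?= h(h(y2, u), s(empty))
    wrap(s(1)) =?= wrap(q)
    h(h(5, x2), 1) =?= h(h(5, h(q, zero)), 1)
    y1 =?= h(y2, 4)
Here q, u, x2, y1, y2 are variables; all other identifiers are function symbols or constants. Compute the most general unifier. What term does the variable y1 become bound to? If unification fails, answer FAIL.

Decompose h/2: h(h(s(u), h(q, empty)), x2) =?= h(y2, u),  s(empty) =?= s(empty).
Decompose h/2: h(s(u), h(q, empty)) =?= y2,  x2 =?= u.
Bind y2 := h(s(u), h(q, empty)); substituting into the one remaining equation that mentions y2 gives: y1 =?= h(h(s(u), h(q, empty)), 4).
Bind x2 := u; substituting into the one remaining equation that mentions x2 gives: h(h(5, u), 1) =?= h(h(5, h(q, zero)), 1).
Delete trivial equation s(empty) =?= s(empty).
Decompose wrap/1: s(1) =?= q.
Bind q := s(1); substituting into the remaining equations gives: h(h(5, u), 1) =?= h(h(5, h(s(1), zero)), 1),  y1 =?= h(h(s(u), h(s(1), empty)), 4). Substituting into the earlier binding gives y2 := h(s(u), h(s(1), empty)).
Decompose h/2: h(5, u) =?= h(5, h(s(1), zero)),  1 =?= 1.
Decompose h/2: 5 =?= 5,  u =?= h(s(1), zero).
Delete trivial equation 5 =?= 5.
Bind u := h(s(1), zero); substituting into the one remaining equation that mentions u gives: y1 =?= h(h(s(h(s(1), zero)), h(s(1), empty)), 4). Substituting into the earlier bindings gives y2 := h(s(h(s(1), zero)), h(s(1), empty)), x2 := h(s(1), zero).
Delete trivial equation 1 =?= 1.
Bind y1 := h(h(s(h(s(1), zero)), h(s(1), empty)), 4).
MGU = { y2 := h(s(h(s(1), zero)), h(s(1), empty)), x2 := h(s(1), zero), q := s(1), u := h(s(1), zero), y1 := h(h(s(h(s(1), zero)), h(s(1), empty)), 4) }, so y1 := h(h(s(h(s(1), zero)), h(s(1), empty)), 4).

h(h(s(h(s(1), zero)), h(s(1), empty)), 4)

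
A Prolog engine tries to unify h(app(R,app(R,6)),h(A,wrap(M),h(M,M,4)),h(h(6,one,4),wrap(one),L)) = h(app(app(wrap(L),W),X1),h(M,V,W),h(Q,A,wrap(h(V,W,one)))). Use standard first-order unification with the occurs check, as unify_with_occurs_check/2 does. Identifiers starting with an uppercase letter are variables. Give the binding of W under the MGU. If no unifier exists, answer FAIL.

Decompose h/3: app(R,app(R,6)) = app(app(wrap(L),W),X1),  h(A,wrap(M),h(M,M,4)) = h(M,V,W),  h(h(6,one,4),wrap(one),L) = h(Q,A,wrap(h(V,W,one))).
Decompose app/2: R = app(wrap(L),W),  app(R,6) = X1.
Bind R := app(wrap(L),W); substituting into the one remaining equation that mentions R gives: app(app(wrap(L),W),6) = X1.
Bind X1 := app(app(wrap(L),W),6); no other remaining equation mentions X1.
Decompose h/3: A = M,  wrap(M) = V,  h(M,M,4) = W.
Bind A := M; substituting into the one remaining equation that mentions A gives: h(h(6,one,4),wrap(one),L) = h(Q,M,wrap(h(V,W,one))).
Bind V := wrap(M); substituting into the one remaining equation that mentions V gives: h(h(6,one,4),wrap(one),L) = h(Q,M,wrap(h(wrap(M),W,one))).
Bind W := h(M,M,4); substituting into the remaining equation gives: h(h(6,one,4),wrap(one),L) = h(Q,M,wrap(h(wrap(M),h(M,M,4),one))). Substituting into the earlier bindings gives R := app(wrap(L),h(M,M,4)), X1 := app(app(wrap(L),h(M,M,4)),6).
Decompose h/3: h(6,one,4) = Q,  wrap(one) = M,  L = wrap(h(wrap(M),h(M,M,4),one)).
Bind Q := h(6,one,4); no other remaining equation mentions Q.
Bind M := wrap(one); substituting into the remaining equation gives: L = wrap(h(wrap(wrap(one)),h(wrap(one),wrap(one),4),one)). Substituting into the earlier bindings gives R := app(wrap(L),h(wrap(one),wrap(one),4)), X1 := app(app(wrap(L),h(wrap(one),wrap(one),4)),6), A := wrap(one), V := wrap(wrap(one)), W := h(wrap(one),wrap(one),4).
Bind L := wrap(h(wrap(wrap(one)),h(wrap(one),wrap(one),4),one)). Substituting into the earlier bindings gives R := app(wrap(wrap(h(wrap(wrap(one)),h(wrap(one),wrap(one),4),one))),h(wrap(one),wrap(one),4)), X1 := app(app(wrap(wrap(h(wrap(wrap(one)),h(wrap(one),wrap(one),4),one))),h(wrap(one),wrap(one),4)),6).
MGU = { R ↦ app(wrap(wrap(h(wrap(wrap(one)),h(wrap(one),wrap(one),4),one))),h(wrap(one),wrap(one),4)), X1 ↦ app(app(wrap(wrap(h(wrap(wrap(one)),h(wrap(one),wrap(one),4),one))),h(wrap(one),wrap(one),4)),6), A ↦ wrap(one), V ↦ wrap(wrap(one)), W ↦ h(wrap(one),wrap(one),4), Q ↦ h(6,one,4), M ↦ wrap(one), L ↦ wrap(h(wrap(wrap(one)),h(wrap(one),wrap(one),4),one)) }, so W ↦ h(wrap(one),wrap(one),4).

h(wrap(one),wrap(one),4)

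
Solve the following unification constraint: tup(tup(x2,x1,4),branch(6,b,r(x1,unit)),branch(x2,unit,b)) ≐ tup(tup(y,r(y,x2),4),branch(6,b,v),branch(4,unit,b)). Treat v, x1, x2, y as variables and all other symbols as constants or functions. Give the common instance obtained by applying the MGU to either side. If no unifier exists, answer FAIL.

Decompose tup/3: tup(x2,x1,4) ≐ tup(y,r(y,x2),4),  branch(6,b,r(x1,unit)) ≐ branch(6,b,v),  branch(x2,unit,b) ≐ branch(4,unit,b).
Decompose tup/3: x2 ≐ y,  x1 ≐ r(y,x2),  4 ≐ 4.
Bind x2 := y; substituting into the 2 remaining equations that mention x2 gives: x1 ≐ r(y,y),  branch(y,unit,b) ≐ branch(4,unit,b).
Bind x1 := r(y,y); substituting into the one remaining equation that mentions x1 gives: branch(6,b,r(r(y,y),unit)) ≐ branch(6,b,v).
Delete trivial equation 4 ≐ 4.
Decompose branch/3: 6 ≐ 6,  b ≐ b,  r(r(y,y),unit) ≐ v.
Delete trivial equation 6 ≐ 6.
Delete trivial equation b ≐ b.
Bind v := r(r(y,y),unit); no other remaining equation mentions v.
Decompose branch/3: y ≐ 4,  unit ≐ unit,  b ≐ b.
Bind y := 4; no other remaining equation mentions y. Substituting into the earlier bindings gives x2 := 4, x1 := r(4,4), v := r(r(4,4),unit).
Delete trivial equation unit ≐ unit.
Delete trivial equation b ≐ b.
Applying the MGU to either side gives tup(tup(4,r(4,4),4),branch(6,b,r(r(4,4),unit)),branch(4,unit,b)).

tup(tup(4,r(4,4),4),branch(6,b,r(r(4,4),unit)),branch(4,unit,b))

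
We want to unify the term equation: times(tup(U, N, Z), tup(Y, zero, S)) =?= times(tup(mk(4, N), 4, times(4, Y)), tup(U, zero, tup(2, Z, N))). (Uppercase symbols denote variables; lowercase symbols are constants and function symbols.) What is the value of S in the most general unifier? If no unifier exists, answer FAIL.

Decompose times/2: tup(U, N, Z) =?= tup(mk(4, N), 4, times(4, Y)),  tup(Y, zero, S) =?= tup(U, zero, tup(2, Z, N)).
Decompose tup/3: U =?= mk(4, N),  N =?= 4,  Z =?= times(4, Y).
Bind U := mk(4, N); substituting into the one remaining equation that mentions U gives: tup(Y, zero, S) =?= tup(mk(4, N), zero, tup(2, Z, N)).
Bind N := 4; substituting into the one remaining equation that mentions N gives: tup(Y, zero, S) =?= tup(mk(4, 4), zero, tup(2, Z, 4)). Substituting into the earlier binding gives U := mk(4, 4).
Bind Z := times(4, Y); substituting into the remaining equation gives: tup(Y, zero, S) =?= tup(mk(4, 4), zero, tup(2, times(4, Y), 4)).
Decompose tup/3: Y =?= mk(4, 4),  zero =?= zero,  S =?= tup(2, times(4, Y), 4).
Bind Y := mk(4, 4); substituting into the one remaining equation that mentions Y gives: S =?= tup(2, times(4, mk(4, 4)), 4). Substituting into the earlier binding gives Z := times(4, mk(4, 4)).
Delete trivial equation zero =?= zero.
Bind S := tup(2, times(4, mk(4, 4)), 4).
MGU = { U := mk(4, 4), N := 4, Z := times(4, mk(4, 4)), Y := mk(4, 4), S := tup(2, times(4, mk(4, 4)), 4) }, so S := tup(2, times(4, mk(4, 4)), 4).

tup(2, times(4, mk(4, 4)), 4)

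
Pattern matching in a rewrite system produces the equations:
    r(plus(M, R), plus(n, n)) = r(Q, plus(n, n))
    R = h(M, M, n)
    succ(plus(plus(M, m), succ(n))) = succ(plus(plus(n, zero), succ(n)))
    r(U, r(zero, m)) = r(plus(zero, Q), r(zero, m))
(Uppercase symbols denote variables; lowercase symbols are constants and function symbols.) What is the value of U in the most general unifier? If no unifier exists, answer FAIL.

Decompose r/2: plus(M, R) = Q,  plus(n, n) = plus(n, n).
Bind Q := plus(M, R); substituting into the one remaining equation that mentions Q gives: r(U, r(zero, m)) = r(plus(zero, plus(M, R)), r(zero, m)).
Delete trivial equation plus(n, n) = plus(n, n).
Bind R := h(M, M, n); substituting into the one remaining equation that mentions R gives: r(U, r(zero, m)) = r(plus(zero, plus(M, h(M, M, n))), r(zero, m)). Substituting into the earlier binding gives Q := plus(M, h(M, M, n)).
Decompose succ/1: plus(plus(M, m), succ(n)) = plus(plus(n, zero), succ(n)).
Decompose plus/2: plus(M, m) = plus(n, zero),  succ(n) = succ(n).
Decompose plus/2: M = n,  m = zero.
Bind M := n; substituting into the one remaining equation that mentions M gives: r(U, r(zero, m)) = r(plus(zero, plus(n, h(n, n, n))), r(zero, m)). Substituting into the earlier bindings gives Q := plus(n, h(n, n, n)), R := h(n, n, n).
Clash: constants m and zero differ; no unifier exists.

FAIL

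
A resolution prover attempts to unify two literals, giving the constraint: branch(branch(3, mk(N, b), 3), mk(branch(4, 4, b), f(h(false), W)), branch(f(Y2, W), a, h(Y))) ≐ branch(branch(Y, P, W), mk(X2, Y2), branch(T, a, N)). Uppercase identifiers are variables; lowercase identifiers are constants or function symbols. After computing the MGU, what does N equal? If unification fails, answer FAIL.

h(3)

Decompose branch/3: branch(3, mk(N, b), 3) ≐ branch(Y, P, W),  mk(branch(4, 4, b), f(h(false), W)) ≐ mk(X2, Y2),  branch(f(Y2, W), a, h(Y)) ≐ branch(T, a, N).
Decompose branch/3: 3 ≐ Y,  mk(N, b) ≐ P,  3 ≐ W.
Bind Y := 3; substituting into the one remaining equation that mentions Y gives: branch(f(Y2, W), a, h(3)) ≐ branch(T, a, N).
Bind P := mk(N, b); no other remaining equation mentions P.
Bind W := 3; substituting into the remaining equations gives: mk(branch(4, 4, b), f(h(false), 3)) ≐ mk(X2, Y2),  branch(f(Y2, 3), a, h(3)) ≐ branch(T, a, N).
Decompose mk/2: branch(4, 4, b) ≐ X2,  f(h(false), 3) ≐ Y2.
Bind X2 := branch(4, 4, b); no other remaining equation mentions X2.
Bind Y2 := f(h(false), 3); substituting into the remaining equation gives: branch(f(f(h(false), 3), 3), a, h(3)) ≐ branch(T, a, N).
Decompose branch/3: f(f(h(false), 3), 3) ≐ T,  a ≐ a,  h(3) ≐ N.
Bind T := f(f(h(false), 3), 3); no other remaining equation mentions T.
Delete trivial equation a ≐ a.
Bind N := h(3). Substituting into the earlier binding gives P := mk(h(3), b).
MGU = { Y ↦ 3, P ↦ mk(h(3), b), W ↦ 3, X2 ↦ branch(4, 4, b), Y2 ↦ f(h(false), 3), T ↦ f(f(h(false), 3), 3), N ↦ h(3) }, so N ↦ h(3).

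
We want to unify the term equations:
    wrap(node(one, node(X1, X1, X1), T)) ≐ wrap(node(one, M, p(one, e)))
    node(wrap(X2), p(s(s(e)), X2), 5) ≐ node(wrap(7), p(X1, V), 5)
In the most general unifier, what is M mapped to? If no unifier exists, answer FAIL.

node(s(s(e)), s(s(e)), s(s(e)))

Decompose wrap/1: node(one, node(X1, X1, X1), T) ≐ node(one, M, p(one, e)).
Decompose node/3: one ≐ one,  node(X1, X1, X1) ≐ M,  T ≐ p(one, e).
Delete trivial equation one ≐ one.
Bind M := node(X1, X1, X1); no other remaining equation mentions M.
Bind T := p(one, e); no other remaining equation mentions T.
Decompose node/3: wrap(X2) ≐ wrap(7),  p(s(s(e)), X2) ≐ p(X1, V),  5 ≐ 5.
Decompose wrap/1: X2 ≐ 7.
Bind X2 := 7; substituting into the one remaining equation that mentions X2 gives: p(s(s(e)), 7) ≐ p(X1, V).
Decompose p/2: s(s(e)) ≐ X1,  7 ≐ V.
Bind X1 := s(s(e)); no other remaining equation mentions X1. Substituting into the earlier binding gives M := node(s(s(e)), s(s(e)), s(s(e))).
Bind V := 7; no other remaining equation mentions V.
Delete trivial equation 5 ≐ 5.
MGU = { M := node(s(s(e)), s(s(e)), s(s(e))), T := p(one, e), X2 := 7, X1 := s(s(e)), V := 7 }, so M := node(s(s(e)), s(s(e)), s(s(e))).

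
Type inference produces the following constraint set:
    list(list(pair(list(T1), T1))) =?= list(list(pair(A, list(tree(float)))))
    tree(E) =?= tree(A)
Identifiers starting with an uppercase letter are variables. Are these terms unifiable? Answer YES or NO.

YES

Decompose list/1: list(pair(list(T1), T1)) =?= list(pair(A, list(tree(float)))).
Decompose list/1: pair(list(T1), T1) =?= pair(A, list(tree(float))).
Decompose pair/2: list(T1) =?= A,  T1 =?= list(tree(float)).
Bind A := list(T1); substituting into the one remaining equation that mentions A gives: tree(E) =?= tree(list(T1)).
Bind T1 := list(tree(float)); substituting into the remaining equation gives: tree(E) =?= tree(list(list(tree(float)))). Substituting into the earlier binding gives A := list(list(tree(float))).
Decompose tree/1: E =?= list(list(tree(float))).
Bind E := list(list(tree(float))).
No equations remain and no clash or occurs-check failure arose, so a unifier exists.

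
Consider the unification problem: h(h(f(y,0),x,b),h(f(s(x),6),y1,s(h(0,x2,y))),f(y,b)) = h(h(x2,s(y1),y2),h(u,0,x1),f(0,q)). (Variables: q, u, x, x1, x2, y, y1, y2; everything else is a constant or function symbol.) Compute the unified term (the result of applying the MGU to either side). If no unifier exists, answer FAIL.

h(h(f(0,0),s(0),b),h(f(s(s(0)),6),0,s(h(0,f(0,0),0))),f(0,b))

Decompose h/3: h(f(y,0),x,b) = h(x2,s(y1),y2),  h(f(s(x),6),y1,s(h(0,x2,y))) = h(u,0,x1),  f(y,b) = f(0,q).
Decompose h/3: f(y,0) = x2,  x = s(y1),  b = y2.
Bind x2 := f(y,0); substituting into the one remaining equation that mentions x2 gives: h(f(s(x),6),y1,s(h(0,f(y,0),y))) = h(u,0,x1).
Bind x := s(y1); substituting into the one remaining equation that mentions x gives: h(f(s(s(y1)),6),y1,s(h(0,f(y,0),y))) = h(u,0,x1).
Bind y2 := b; no other remaining equation mentions y2.
Decompose h/3: f(s(s(y1)),6) = u,  y1 = 0,  s(h(0,f(y,0),y)) = x1.
Bind u := f(s(s(y1)),6); no other remaining equation mentions u.
Bind y1 := 0; no other remaining equation mentions y1. Substituting into the earlier bindings gives x := s(0), u := f(s(s(0)),6).
Bind x1 := s(h(0,f(y,0),y)); no other remaining equation mentions x1.
Decompose f/2: y = 0,  b = q.
Bind y := 0; no other remaining equation mentions y. Substituting into the earlier bindings gives x2 := f(0,0), x1 := s(h(0,f(0,0),0)).
Bind q := b.
Applying the MGU to either side gives h(h(f(0,0),s(0),b),h(f(s(s(0)),6),0,s(h(0,f(0,0),0))),f(0,b)).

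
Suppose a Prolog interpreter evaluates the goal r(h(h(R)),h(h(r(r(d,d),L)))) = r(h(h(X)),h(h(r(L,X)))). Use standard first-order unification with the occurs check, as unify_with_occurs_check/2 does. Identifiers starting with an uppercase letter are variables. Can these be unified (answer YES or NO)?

YES

Decompose r/2: h(h(R)) = h(h(X)),  h(h(r(r(d,d),L))) = h(h(r(L,X))).
Decompose h/1: h(R) = h(X).
Decompose h/1: R = X.
Bind R := X; no other remaining equation mentions R.
Decompose h/1: h(r(r(d,d),L)) = h(r(L,X)).
Decompose h/1: r(r(d,d),L) = r(L,X).
Decompose r/2: r(d,d) = L,  L = X.
Bind L := r(d,d); substituting into the remaining equation gives: r(d,d) = X.
Bind X := r(d,d). Substituting into the earlier binding gives R := r(d,d).
No equations remain and no clash or occurs-check failure arose, so a unifier exists.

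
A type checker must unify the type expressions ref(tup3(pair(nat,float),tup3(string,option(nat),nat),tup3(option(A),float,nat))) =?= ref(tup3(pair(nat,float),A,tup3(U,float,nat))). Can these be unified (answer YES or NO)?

Decompose ref/1: tup3(pair(nat,float),tup3(string,option(nat),nat),tup3(option(A),float,nat)) =?= tup3(pair(nat,float),A,tup3(U,float,nat)).
Decompose tup3/3: pair(nat,float) =?= pair(nat,float),  tup3(string,option(nat),nat) =?= A,  tup3(option(A),float,nat) =?= tup3(U,float,nat).
Delete trivial equation pair(nat,float) =?= pair(nat,float).
Bind A := tup3(string,option(nat),nat); substituting into the remaining equation gives: tup3(option(tup3(string,option(nat),nat)),float,nat) =?= tup3(U,float,nat).
Decompose tup3/3: option(tup3(string,option(nat),nat)) =?= U,  float =?= float,  nat =?= nat.
Bind U := option(tup3(string,option(nat),nat)); no other remaining equation mentions U.
Delete trivial equation float =?= float.
Delete trivial equation nat =?= nat.
No equations remain and no clash or occurs-check failure arose, so a unifier exists.

YES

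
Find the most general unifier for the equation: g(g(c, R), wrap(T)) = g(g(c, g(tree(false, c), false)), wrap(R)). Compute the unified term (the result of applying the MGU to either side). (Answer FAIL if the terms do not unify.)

Decompose g/2: g(c, R) = g(c, g(tree(false, c), false)),  wrap(T) = wrap(R).
Decompose g/2: c = c,  R = g(tree(false, c), false).
Delete trivial equation c = c.
Bind R := g(tree(false, c), false); substituting into the remaining equation gives: wrap(T) = wrap(g(tree(false, c), false)).
Decompose wrap/1: T = g(tree(false, c), false).
Bind T := g(tree(false, c), false).
Applying the MGU to either side gives g(g(c, g(tree(false, c), false)), wrap(g(tree(false, c), false))).

g(g(c, g(tree(false, c), false)), wrap(g(tree(false, c), false)))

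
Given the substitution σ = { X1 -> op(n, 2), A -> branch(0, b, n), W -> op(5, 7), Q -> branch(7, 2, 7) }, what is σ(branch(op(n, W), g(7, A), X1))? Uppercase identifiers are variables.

branch(op(n, op(5, 7)), g(7, branch(0, b, n)), op(n, 2))

Replace each occurrence of X1 with op(n, 2).
Replace each occurrence of A with branch(0, b, n).
Replace each occurrence of W with op(5, 7).
Result: branch(op(n, op(5, 7)), g(7, branch(0, b, n)), op(n, 2)).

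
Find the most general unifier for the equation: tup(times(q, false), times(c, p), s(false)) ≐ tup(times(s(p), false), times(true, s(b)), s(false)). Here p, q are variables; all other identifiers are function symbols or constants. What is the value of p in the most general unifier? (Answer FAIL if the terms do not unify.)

Decompose tup/3: times(q, false) ≐ times(s(p), false),  times(c, p) ≐ times(true, s(b)),  s(false) ≐ s(false).
Decompose times/2: q ≐ s(p),  false ≐ false.
Bind q := s(p); no other remaining equation mentions q.
Delete trivial equation false ≐ false.
Decompose times/2: c ≐ true,  p ≐ s(b).
Clash: constants c and true differ; no unifier exists.

FAIL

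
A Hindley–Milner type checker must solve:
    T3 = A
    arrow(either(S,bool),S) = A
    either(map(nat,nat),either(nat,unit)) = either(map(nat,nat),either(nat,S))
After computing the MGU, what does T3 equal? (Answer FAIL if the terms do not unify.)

arrow(either(unit,bool),unit)

Bind T3 := A; no other remaining equation mentions T3.
Bind A := arrow(either(S,bool),S); no other remaining equation mentions A. Substituting into the earlier binding gives T3 := arrow(either(S,bool),S).
Decompose either/2: map(nat,nat) = map(nat,nat),  either(nat,unit) = either(nat,S).
Delete trivial equation map(nat,nat) = map(nat,nat).
Decompose either/2: nat = nat,  unit = S.
Delete trivial equation nat = nat.
Bind S := unit. Substituting into the earlier bindings gives T3 := arrow(either(unit,bool),unit), A := arrow(either(unit,bool),unit).
MGU = { T3 ↦ arrow(either(unit,bool),unit), A ↦ arrow(either(unit,bool),unit), S ↦ unit }, so T3 ↦ arrow(either(unit,bool),unit).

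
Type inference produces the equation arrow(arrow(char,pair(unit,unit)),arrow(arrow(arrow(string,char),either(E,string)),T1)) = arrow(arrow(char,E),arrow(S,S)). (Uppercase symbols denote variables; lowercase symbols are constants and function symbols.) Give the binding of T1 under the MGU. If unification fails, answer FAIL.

arrow(arrow(string,char),either(pair(unit,unit),string))

Decompose arrow/2: arrow(char,pair(unit,unit)) = arrow(char,E),  arrow(arrow(arrow(string,char),either(E,string)),T1) = arrow(S,S).
Decompose arrow/2: char = char,  pair(unit,unit) = E.
Delete trivial equation char = char.
Bind E := pair(unit,unit); substituting into the remaining equation gives: arrow(arrow(arrow(string,char),either(pair(unit,unit),string)),T1) = arrow(S,S).
Decompose arrow/2: arrow(arrow(string,char),either(pair(unit,unit),string)) = S,  T1 = S.
Bind S := arrow(arrow(string,char),either(pair(unit,unit),string)); substituting into the remaining equation gives: T1 = arrow(arrow(string,char),either(pair(unit,unit),string)).
Bind T1 := arrow(arrow(string,char),either(pair(unit,unit),string)).
MGU = { E := pair(unit,unit), S := arrow(arrow(string,char),either(pair(unit,unit),string)), T1 := arrow(arrow(string,char),either(pair(unit,unit),string)) }, so T1 := arrow(arrow(string,char),either(pair(unit,unit),string)).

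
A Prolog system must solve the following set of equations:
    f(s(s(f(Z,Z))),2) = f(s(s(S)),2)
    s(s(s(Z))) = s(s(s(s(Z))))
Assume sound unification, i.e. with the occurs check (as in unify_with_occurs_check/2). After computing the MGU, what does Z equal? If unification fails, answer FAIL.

Decompose f/2: s(s(f(Z,Z))) = s(s(S)),  2 = 2.
Decompose s/1: s(f(Z,Z)) = s(S).
Decompose s/1: f(Z,Z) = S.
Bind S := f(Z,Z); no other remaining equation mentions S.
Delete trivial equation 2 = 2.
Decompose s/1: s(s(Z)) = s(s(s(Z))).
Decompose s/1: s(Z) = s(s(Z)).
Decompose s/1: Z = s(Z).
Occurs check fails: Z occurs in s(Z); the equation Z = s(Z) has no finite solution.

FAIL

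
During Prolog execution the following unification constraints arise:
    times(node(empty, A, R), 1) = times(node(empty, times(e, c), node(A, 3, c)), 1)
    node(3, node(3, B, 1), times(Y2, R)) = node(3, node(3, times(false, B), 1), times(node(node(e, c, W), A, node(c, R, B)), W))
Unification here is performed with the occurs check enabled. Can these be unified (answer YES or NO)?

Decompose times/2: node(empty, A, R) = node(empty, times(e, c), node(A, 3, c)),  1 = 1.
Decompose node/3: empty = empty,  A = times(e, c),  R = node(A, 3, c).
Delete trivial equation empty = empty.
Bind A := times(e, c); substituting into the 2 remaining equations that mention A gives: R = node(times(e, c), 3, c),  node(3, node(3, B, 1), times(Y2, R)) = node(3, node(3, times(false, B), 1), times(node(node(e, c, W), times(e, c), node(c, R, B)), W)).
Bind R := node(times(e, c), 3, c); substituting into the one remaining equation that mentions R gives: node(3, node(3, B, 1), times(Y2, node(times(e, c), 3, c))) = node(3, node(3, times(false, B), 1), times(node(node(e, c, W), times(e, c), node(c, node(times(e, c), 3, c), B)), W)).
Delete trivial equation 1 = 1.
Decompose node/3: 3 = 3,  node(3, B, 1) = node(3, times(false, B), 1),  times(Y2, node(times(e, c), 3, c)) = times(node(node(e, c, W), times(e, c), node(c, node(times(e, c), 3, c), B)), W).
Delete trivial equation 3 = 3.
Decompose node/3: 3 = 3,  B = times(false, B),  1 = 1.
Delete trivial equation 3 = 3.
Occurs check fails: B occurs in times(false, B); the equation B = times(false, B) has no finite solution.

NO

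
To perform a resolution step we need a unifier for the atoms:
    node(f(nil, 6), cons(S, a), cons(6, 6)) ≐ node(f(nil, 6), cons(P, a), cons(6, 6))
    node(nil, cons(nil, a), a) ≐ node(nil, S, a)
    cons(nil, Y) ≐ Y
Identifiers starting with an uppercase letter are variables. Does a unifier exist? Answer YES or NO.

Decompose node/3: f(nil, 6) ≐ f(nil, 6),  cons(S, a) ≐ cons(P, a),  cons(6, 6) ≐ cons(6, 6).
Delete trivial equation f(nil, 6) ≐ f(nil, 6).
Decompose cons/2: S ≐ P,  a ≐ a.
Bind S := P; substituting into the one remaining equation that mentions S gives: node(nil, cons(nil, a), a) ≐ node(nil, P, a).
Delete trivial equation a ≐ a.
Delete trivial equation cons(6, 6) ≐ cons(6, 6).
Decompose node/3: nil ≐ nil,  cons(nil, a) ≐ P,  a ≐ a.
Delete trivial equation nil ≐ nil.
Bind P := cons(nil, a); no other remaining equation mentions P. Substituting into the earlier binding gives S := cons(nil, a).
Delete trivial equation a ≐ a.
Occurs check fails: Y occurs in cons(nil, Y); the equation Y ≐ cons(nil, Y) has no finite solution.

NO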